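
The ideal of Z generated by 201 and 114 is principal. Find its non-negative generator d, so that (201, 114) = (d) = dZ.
(201, 114) = (3); d = 3

In the PID Z, (a, b) is generated by gcd(a, b). Compute gcd(201, 114) with the extended Euclidean algorithm, tracking rows (r, s, t) with s·201 + t·114 = r:
  row A: (201, 1, 0)   [1·201 + 0·114 = 201]
  row B: (114, 0, 1)   [0·201 + 1·114 = 114]
  201 = 1·114 + 87   → row C = row A − 1·row B = (87, 1, −1)   [check: 1·201 − 1·114 = 87]
  114 = 1·87 + 27   → row D = row B − 1·row C = (27, −1, 2)   [check: −1·201 + 2·114 = 27]
  87 = 3·27 + 6   → row E = row C − 3·row D = (6, 4, −7)   [check: 4·201 − 7·114 = 6]
  27 = 4·6 + 3   → row F = row D − 4·row E = (3, −17, 30)   [check: −17·201 + 30·114 = 3]
  6 = 2·3 + 0   → remainder 0, stop. gcd = 3 (last nonzero row F).
So gcd(201, 114) = 3, with Bézout identity −17·201 + 30·114 = 3. Containment (⊇): the Bézout identity exhibits 3 as an element of (201, 114), giving (3) ⊆ (201, 114). Containment (⊆): since 3 | 201 and 3 | 114 (201 = 3·67, 114 = 3·38), every Z-linear combination of 201 and 114 is divisible by 3, so (201, 114) ⊆ (3). Therefore (201, 114) = (3), d = 3.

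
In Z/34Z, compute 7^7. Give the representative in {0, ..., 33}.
Use repeated squaring. Binary(7) = 111. Walk through the bits of the exponent 7 left-to-right: at each bit after the leading one, square the running value, then multiply by 7 if the bit is 1 (always reducing mod 34):
  bit 1 = 1 (leading): start with 7.
  bit 2 = 1: square 7^2 = 49 ≡ 15; bit is 1, so multiply 15·7 = 105 ≡ 3 (mod 34).
  bit 3 = 1: square 3^2 = 9; bit is 1, so multiply 9·7 = 63 ≡ 29 (mod 34).
Final value: 7^7 ≡ 29 (mod 34).

Final answer: 29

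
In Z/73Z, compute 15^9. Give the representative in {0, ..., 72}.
Use repeated squaring. Binary(9) = 1001. Walk through the bits of the exponent 9 left-to-right: at each bit after the leading one, square the running value, then multiply by 15 if the bit is 1 (always reducing mod 73):
  bit 1 = 1 (leading): start with 15.
  bit 2 = 0: square 15^2 = 225 ≡ 6 (mod 73).
  bit 3 = 0: square 6^2 = 36 (mod 73).
  bit 4 = 1: square 36^2 = 1296 ≡ 55; bit is 1, so multiply 55·15 = 825 ≡ 22 (mod 73).
Final value: 15^9 ≡ 22 (mod 73).

Final answer: 22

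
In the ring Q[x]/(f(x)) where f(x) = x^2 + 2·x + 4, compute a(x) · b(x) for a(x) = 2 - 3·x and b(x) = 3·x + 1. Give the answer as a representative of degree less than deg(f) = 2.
First multiply in Q[x] without reducing: a · b = -9·x^2 + 3·x + 2. Now divide by f(x) = x^2 + 2·x + 4, eliminating the leading term at each step:
  leading term -9·x^2: subtract (-9)·f(x) = -9·x^2 - 18·x - 36, leaving 21·x + 38
The degree is now < 2, so this is the remainder. Hence a · b ≡ 21·x + 38 in Q[x]/(f).

Final answer: a · b ≡ 21·x + 38 (mod f(x))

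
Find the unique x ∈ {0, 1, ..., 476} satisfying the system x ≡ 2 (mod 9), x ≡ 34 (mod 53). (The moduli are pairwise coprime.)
The moduli 9, 53 are pairwise coprime, so by the CRT there is a unique solution mod 9·53 = 477.
Solve by successive substitution. Start with x ≡ 2 (mod 9).
  Combine with x ≡ 34 (mod 53): write x = 2 + 9·t and require 2 + 9·t ≡ 34 (mod 53), i.e. 9·t ≡ 34 − 2 ≡ 32 (mod 53). Since 9^(−1) ≡ 6 (mod 53), t ≡ 6·32 ≡ 33 (mod 53). So x ≡ 2 + 9·33 = 299 (mod 477).
Unique solution in [0, 477): x = 299.

Final answer: x ≡ 299 (mod 477); the representative in [0, 477) is 299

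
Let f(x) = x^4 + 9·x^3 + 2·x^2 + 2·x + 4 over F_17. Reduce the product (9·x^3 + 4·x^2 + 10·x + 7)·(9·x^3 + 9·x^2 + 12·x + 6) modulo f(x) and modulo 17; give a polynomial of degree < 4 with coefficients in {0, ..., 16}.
Multiply as integer polynomials: a · b = 81·x^6 + 117·x^5 + 234·x^4 + 255·x^3 + 207·x^2 + 144·x + 42. Reducing coefficients mod 17: a · b ≡ 13·x^6 + 15·x^5 + 13·x^4 + 3·x^2 + 8·x + 8. Now divide by f(x) = x^4 + 9·x^3 + 2·x^2 + 2·x + 4 in F_17[x], eliminating the leading term at each step:
  leading term 13·x^6: subtract (13·x^2)·f(x) = 13·x^6 + 15·x^5 + 9·x^4 + 9·x^3 + x^2, leaving 4·x^4 + 8·x^3 + 2·x^2 + 8·x + 8 (coefficients mod 17)
  leading term 4·x^4: subtract (4)·f(x) = 4·x^4 + 2·x^3 + 8·x^2 + 8·x + 16, leaving 6·x^3 + 11·x^2 + 9 (coefficients mod 17)
The degree is now < 4, so this is the remainder. Hence a · b ≡ 6·x^3 + 11·x^2 + 9 in F_17[x]/(f).

Final answer: a · b ≡ 6·x^3 + 11·x^2 + 9 (mod f(x))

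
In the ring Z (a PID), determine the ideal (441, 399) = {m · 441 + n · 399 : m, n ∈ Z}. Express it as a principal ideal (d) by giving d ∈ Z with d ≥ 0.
In the PID Z, (a, b) is generated by gcd(a, b). Compute gcd(441, 399) with the extended Euclidean algorithm, tracking rows (r, s, t) with s·441 + t·399 = r:
  row A: (441, 1, 0)   [1·441 + 0·399 = 441]
  row B: (399, 0, 1)   [0·441 + 1·399 = 399]
  441 = 1·399 + 42   → row C = row A − 1·row B = (42, 1, −1)   [check: 1·441 − 1·399 = 42]
  399 = 9·42 + 21   → row D = row B − 9·row C = (21, −9, 10)   [check: −9·441 + 10·399 = 21]
  42 = 2·21 + 0   → remainder 0, stop. gcd = 21 (last nonzero row D).
So gcd(441, 399) = 21, with Bézout identity −9·441 + 10·399 = 21. Containment (⊇): the Bézout identity exhibits 21 as an element of (441, 399), giving (21) ⊆ (441, 399). Containment (⊆): since 21 | 441 and 21 | 399 (441 = 21·21, 399 = 21·19), every Z-linear combination of 441 and 399 is divisible by 21, so (441, 399) ⊆ (21). Therefore (441, 399) = (21), d = 21.

Final answer: (441, 399) = (21); d = 21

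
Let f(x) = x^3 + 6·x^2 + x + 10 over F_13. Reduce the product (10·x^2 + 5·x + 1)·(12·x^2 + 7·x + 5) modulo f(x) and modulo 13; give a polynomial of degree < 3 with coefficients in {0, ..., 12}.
Multiply as integer polynomials: a · b = 120·x^4 + 130·x^3 + 97·x^2 + 32·x + 5. Reducing coefficients mod 13: a · b ≡ 3·x^4 + 6·x^2 + 6·x + 5. Now divide by f(x) = x^3 + 6·x^2 + x + 10 in F_13[x], eliminating the leading term at each step:
  leading term 3·x^4: subtract (3·x)·f(x) = 3·x^4 + 5·x^3 + 3·x^2 + 4·x, leaving 8·x^3 + 3·x^2 + 2·x + 5 (coefficients mod 13)
  leading term 8·x^3: subtract (8)·f(x) = 8·x^3 + 9·x^2 + 8·x + 2, leaving 7·x^2 + 7·x + 3 (coefficients mod 13)
The degree is now < 3, so this is the remainder. Hence a · b ≡ 7·x^2 + 7·x + 3 in F_13[x]/(f).

Final answer: a · b ≡ 7·x^2 + 7·x + 3 (mod f(x))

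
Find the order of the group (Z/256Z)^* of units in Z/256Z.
(Z/256Z)^* consists of the classes a with gcd(a, 256) = 1, so its order is φ(256). φ is multiplicative, with φ(p^e) = p^e − p^(e−1). Factorise 256 = 2^8. Then
  φ(256) = (2^8 − 2^7) = 128 = 128.
Thus |(Z/256Z)^*| = 128.

Final answer: |(Z/256Z)^*| = 128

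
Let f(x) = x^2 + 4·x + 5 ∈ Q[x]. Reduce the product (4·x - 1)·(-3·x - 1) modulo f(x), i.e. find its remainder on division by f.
a · b ≡ 47·x + 61 (mod f(x))

First multiply in Q[x] without reducing: a · b = -12·x^2 - x + 1. Now divide by f(x) = x^2 + 4·x + 5, eliminating the leading term at each step:
  leading term -12·x^2: subtract (-12)·f(x) = -12·x^2 - 48·x - 60, leaving 47·x + 61
The degree is now < 2, so this is the remainder. Hence a · b ≡ 47·x + 61 in Q[x]/(f).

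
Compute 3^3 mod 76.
Use repeated squaring. Binary(3) = 11. Walk through the bits of the exponent 3 left-to-right: at each bit after the leading one, square the running value, then multiply by 3 if the bit is 1 (always reducing mod 76):
  bit 1 = 1 (leading): start with 3.
  bit 2 = 1: square 3^2 = 9; bit is 1, so multiply 9·3 = 27 (mod 76).
Final value: 3^3 ≡ 27 (mod 76).

Final answer: 27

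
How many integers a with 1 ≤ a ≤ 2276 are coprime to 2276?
The number of a ∈ {1, ..., 2276} with gcd(a, 2276) = 1 is by definition Euler's totient φ(2276). φ is multiplicative, with φ(p^e) = p^e − p^(e−1). Factorise 2276 = 2^2 · 569. Then
  φ(2276) = (2^2 − 2^1) · (569 − 1) = 2 · 568 = 1136.
So there are 1136 such integers.

Final answer: 1136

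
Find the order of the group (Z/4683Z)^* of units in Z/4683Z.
(Z/4683Z)^* consists of the classes a with gcd(a, 4683) = 1, so its order is φ(4683). φ is multiplicative, with φ(p^e) = p^e − p^(e−1). Factorise 4683 = 3 · 7 · 223. Then
  φ(4683) = (3 − 1) · (7 − 1) · (223 − 1) = 2 · 6 · 222 = 2664.
Thus |(Z/4683Z)^*| = 2664.

Final answer: |(Z/4683Z)^*| = 2664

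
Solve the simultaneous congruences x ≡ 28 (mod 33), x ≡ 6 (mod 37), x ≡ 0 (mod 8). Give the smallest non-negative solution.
The moduli 33, 37, 8 are pairwise coprime, so by the CRT there is a unique solution mod 33·37·8 = 9768.
Solve by successive substitution. Start with x ≡ 28 (mod 33).
  Combine with x ≡ 6 (mod 37): write x = 28 + 33·t and require 28 + 33·t ≡ 6 (mod 37), i.e. 33·t ≡ 6 − 28 ≡ 15 (mod 37). Since 33^(−1) ≡ 9 (mod 37), t ≡ 9·15 ≡ 24 (mod 37). So x ≡ 28 + 33·24 = 820 (mod 1221).
  Combine with x ≡ 0 (mod 8): write x = 820 + 1221·t and require 820 + 1221·t ≡ 0 (mod 8), i.e. 1221·t ≡ 0 − 820 ≡ 4 (mod 8). Since 1221^(−1) ≡ 5 (mod 8) (1221 ≡ 5 (mod 8)), t ≡ 5·4 ≡ 4 (mod 8). So x ≡ 820 + 1221·4 = 5704 (mod 9768).
Unique solution in [0, 9768): x = 5704.

Final answer: x ≡ 5704 (mod 9768); the representative in [0, 9768) is 5704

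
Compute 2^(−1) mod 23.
Apply the extended Euclidean algorithm to (23, 2), tracking rows (r, s, t) with s·23 + t·2 = r. Each division r_prev = q·r_cur + r_new produces the new row as (previous row) − q·(current row):
  row A: (23, 1, 0)   [1·23 + 0·2 = 23]
  row B: (2, 0, 1)   [0·23 + 1·2 = 2]
  23 = 11·2 + 1   → row C = row A − 11·row B = (1, 1, −11)   [check: 1·23 − 11·2 = 1]
  2 = 2·1 + 0   → remainder 0, stop. gcd = 1 (last nonzero row C).
The gcd is 1, so 2 is invertible mod 23. The last nonzero row gives 1·23 − 11·2 = 1, so t = −11. So 2^(−1) ≡ −11 ≡ 12 (mod 23). Verify: 2 · 12 = 24 ≡ 1 (mod 23). ✓

Final answer: 2^(−1) ≡ 12 (mod 23)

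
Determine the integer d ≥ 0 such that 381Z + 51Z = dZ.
In the PID Z, (a, b) is generated by gcd(a, b). Compute gcd(381, 51) with the extended Euclidean algorithm, tracking rows (r, s, t) with s·381 + t·51 = r:
  row A: (381, 1, 0)   [1·381 + 0·51 = 381]
  row B: (51, 0, 1)   [0·381 + 1·51 = 51]
  381 = 7·51 + 24   → row C = row A − 7·row B = (24, 1, −7)   [check: 1·381 − 7·51 = 24]
  51 = 2·24 + 3   → row D = row B − 2·row C = (3, −2, 15)   [check: −2·381 + 15·51 = 3]
  24 = 8·3 + 0   → remainder 0, stop. gcd = 3 (last nonzero row D).
So gcd(381, 51) = 3, with Bézout identity −2·381 + 15·51 = 3. Containment (⊇): the Bézout identity exhibits 3 as an element of (381, 51), giving (3) ⊆ (381, 51). Containment (⊆): since 3 | 381 and 3 | 51 (381 = 3·127, 51 = 3·17), every Z-linear combination of 381 and 51 is divisible by 3, so (381, 51) ⊆ (3). Therefore (381, 51) = (3), d = 3.

Final answer: (381, 51) = (3); d = 3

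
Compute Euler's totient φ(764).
φ(764) = 380

φ is multiplicative, with φ(p^e) = p^e − p^(e−1). Factorise 764 = 2^2 · 191. Then
  φ(764) = (2^2 − 2^1) · (191 − 1) = 2 · 190 = 380.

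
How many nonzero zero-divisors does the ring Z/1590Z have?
Z/1590Z has 1173 nonzero zero-divisors

In Z/1590Z each nonzero element is either a unit (gcd with 1590 is 1) or a zero-divisor (gcd > 1). The number of units is φ(1590): factorise 1590 = 2 · 3 · 5 · 53, so φ(1590) = (2 − 1) · (3 − 1) · (5 − 1) · (53 − 1) = 1 · 2 · 4 · 52 = 416. The nonzero elements number 1590 − 1 = 1589. Hence the nonzero zero-divisors number 1589 − 416 = 1173.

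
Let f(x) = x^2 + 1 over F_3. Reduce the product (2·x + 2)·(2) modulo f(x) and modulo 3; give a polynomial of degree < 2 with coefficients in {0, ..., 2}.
Multiply as integer polynomials: a · b = 4·x + 4. Reducing coefficients mod 3: a · b ≡ x + 1. This already has degree < 2, so no reduction by f is needed. Hence a · b ≡ x + 1 in F_3[x]/(f).

Final answer: a · b ≡ x + 1 (mod f(x))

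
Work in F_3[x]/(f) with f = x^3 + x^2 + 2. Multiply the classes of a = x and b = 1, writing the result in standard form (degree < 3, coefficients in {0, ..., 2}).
a · b ≡ x (mod f(x))

Multiply as integer polynomials: a · b = x. Reducing coefficients mod 3: a · b ≡ x. This already has degree < 3, so no reduction by f is needed. Hence a · b ≡ x in F_3[x]/(f).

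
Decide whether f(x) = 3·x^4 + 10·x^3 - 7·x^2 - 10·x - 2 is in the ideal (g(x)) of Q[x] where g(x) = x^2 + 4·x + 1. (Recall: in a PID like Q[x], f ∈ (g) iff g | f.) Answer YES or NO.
In Q[x] the ideal (g) consists of all multiples of g, so f ∈ (g) iff g | f, i.e. iff the remainder of f on division by g is 0. Divide f by g (g is monic, so eliminate the leading term of the running remainder at each step):
  leading term 3·x^4: subtract (3·x^2)·g(x) = 3·x^4 + 12·x^3 + 3·x^2, leaving -2·x^3 - 10·x^2 - 10·x - 2
  leading term -2·x^3: subtract (-2·x)·g(x) = -2·x^3 - 8·x^2 - 2·x, leaving -2·x^2 - 8·x - 2
  leading term -2·x^2: subtract (-2)·g(x) = -2·x^2 - 8·x - 2, leaving 0
The remainder is 0, so f(x) = g(x) · h(x) with h(x) = 3·x^2 - 2·x - 2. Hence g | f, i.e. f ∈ (g).

Final answer: YES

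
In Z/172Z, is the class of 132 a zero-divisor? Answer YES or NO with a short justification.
YES

gcd(132, 172) = 4 > 1, so 132 is not a unit in Z/172Z. In Z/nZ every nonzero non-unit is a zero-divisor: explicitly, take b = 172/gcd = 43 ≠ 0 (mod 172); then 132·43 = 5676 = 33·172, i.e. 132·43 ≡ 0 (mod 172). So 132 is a zero-divisor.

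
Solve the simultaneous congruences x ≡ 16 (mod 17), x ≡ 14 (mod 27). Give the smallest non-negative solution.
x ≡ 203 (mod 459); the representative in [0, 459) is 203

The moduli 17, 27 are pairwise coprime, so by the CRT there is a unique solution mod 17·27 = 459.
Solve by successive substitution. Start with x ≡ 16 (mod 17).
  Combine with x ≡ 14 (mod 27): write x = 16 + 17·t and require 16 + 17·t ≡ 14 (mod 27), i.e. 17·t ≡ 14 − 16 ≡ 25 (mod 27). Since 17^(−1) ≡ 8 (mod 27), t ≡ 8·25 ≡ 11 (mod 27). So x ≡ 16 + 17·11 = 203 (mod 459).
Unique solution in [0, 459): x = 203.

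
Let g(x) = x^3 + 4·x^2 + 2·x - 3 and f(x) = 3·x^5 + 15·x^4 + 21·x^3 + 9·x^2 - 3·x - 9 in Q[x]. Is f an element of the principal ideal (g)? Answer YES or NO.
In Q[x] the ideal (g) consists of all multiples of g, so f ∈ (g) iff g | f, i.e. iff the remainder of f on division by g is 0. Divide f by g (g is monic, so eliminate the leading term of the running remainder at each step):
  leading term 3·x^5: subtract (3·x^2)·g(x) = 3·x^5 + 12·x^4 + 6·x^3 - 9·x^2, leaving 3·x^4 + 15·x^3 + 18·x^2 - 3·x - 9
  leading term 3·x^4: subtract (3·x)·g(x) = 3·x^4 + 12·x^3 + 6·x^2 - 9·x, leaving 3·x^3 + 12·x^2 + 6·x - 9
  leading term 3·x^3: subtract (3)·g(x) = 3·x^3 + 12·x^2 + 6·x - 9, leaving 0
The remainder is 0, so f(x) = g(x) · h(x) with h(x) = 3·x^2 + 3·x + 3. Hence g | f, i.e. f ∈ (g).

Final answer: YES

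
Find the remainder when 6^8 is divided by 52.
16

Use repeated squaring. Binary(8) = 1000. Walk through the bits of the exponent 8 left-to-right: at each bit after the leading one, square the running value, then multiply by 6 if the bit is 1 (always reducing mod 52):
  bit 1 = 1 (leading): start with 6.
  bit 2 = 0: square 6^2 = 36 (mod 52).
  bit 3 = 0: square 36^2 = 1296 ≡ 48 (mod 52).
  bit 4 = 0: square 48^2 = 2304 ≡ 16 (mod 52).
Final value: 6^8 ≡ 16 (mod 52).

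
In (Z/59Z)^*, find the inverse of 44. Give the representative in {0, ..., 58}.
44^(−1) ≡ 55 (mod 59)

Apply the extended Euclidean algorithm to (59, 44), tracking rows (r, s, t) with s·59 + t·44 = r. Each division r_prev = q·r_cur + r_new produces the new row as (previous row) − q·(current row):
  row A: (59, 1, 0)   [1·59 + 0·44 = 59]
  row B: (44, 0, 1)   [0·59 + 1·44 = 44]
  59 = 1·44 + 15   → row C = row A − 1·row B = (15, 1, −1)   [check: 1·59 − 1·44 = 15]
  44 = 2·15 + 14   → row D = row B − 2·row C = (14, −2, 3)   [check: −2·59 + 3·44 = 14]
  15 = 1·14 + 1   → row E = row C − 1·row D = (1, 3, −4)   [check: 3·59 − 4·44 = 1]
  14 = 14·1 + 0   → remainder 0, stop. gcd = 1 (last nonzero row E).
The gcd is 1, so 44 is invertible mod 59. The last nonzero row gives 3·59 − 4·44 = 1, so t = −4. So 44^(−1) ≡ −4 ≡ 55 (mod 59). Verify: 44 · 55 = 2420 ≡ 1 (mod 59). ✓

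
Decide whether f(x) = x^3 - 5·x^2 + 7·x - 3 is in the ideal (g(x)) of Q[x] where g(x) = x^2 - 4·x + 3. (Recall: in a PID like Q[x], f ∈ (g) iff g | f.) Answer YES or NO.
In Q[x] the ideal (g) consists of all multiples of g, so f ∈ (g) iff g | f, i.e. iff the remainder of f on division by g is 0. Divide f by g (g is monic, so eliminate the leading term of the running remainder at each step):
  leading term x^3: subtract (x)·g(x) = x^3 - 4·x^2 + 3·x, leaving -x^2 + 4·x - 3
  leading term -x^2: subtract (-1)·g(x) = -x^2 + 4·x - 3, leaving 0
The remainder is 0, so f(x) = g(x) · h(x) with h(x) = x - 1. Hence g | f, i.e. f ∈ (g).

Final answer: YES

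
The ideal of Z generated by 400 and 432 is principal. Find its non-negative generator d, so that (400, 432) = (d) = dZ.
(400, 432) = (16); d = 16

In the PID Z, (a, b) is generated by gcd(a, b). Compute gcd(432, 400) with the extended Euclidean algorithm, tracking rows (r, s, t) with s·432 + t·400 = r:
  row A: (432, 1, 0)   [1·432 + 0·400 = 432]
  row B: (400, 0, 1)   [0·432 + 1·400 = 400]
  432 = 1·400 + 32   → row C = row A − 1·row B = (32, 1, −1)   [check: 1·432 − 1·400 = 32]
  400 = 12·32 + 16   → row D = row B − 12·row C = (16, −12, 13)   [check: −12·432 + 13·400 = 16]
  32 = 2·16 + 0   → remainder 0, stop. gcd = 16 (last nonzero row D).
So gcd(400, 432) = 16, with Bézout identity −12·432 + 13·400 = 16. Containment (⊇): the Bézout identity exhibits 16 as an element of (400, 432), giving (16) ⊆ (400, 432). Containment (⊆): since 16 | 400 and 16 | 432 (400 = 16·25, 432 = 16·27), every Z-linear combination of 400 and 432 is divisible by 16, so (400, 432) ⊆ (16). Therefore (400, 432) = (16), d = 16.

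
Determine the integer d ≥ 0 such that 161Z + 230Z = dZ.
In the PID Z, (a, b) is generated by gcd(a, b). Compute gcd(230, 161) with the extended Euclidean algorithm, tracking rows (r, s, t) with s·230 + t·161 = r:
  row A: (230, 1, 0)   [1·230 + 0·161 = 230]
  row B: (161, 0, 1)   [0·230 + 1·161 = 161]
  230 = 1·161 + 69   → row C = row A − 1·row B = (69, 1, −1)   [check: 1·230 − 1·161 = 69]
  161 = 2·69 + 23   → row D = row B − 2·row C = (23, −2, 3)   [check: −2·230 + 3·161 = 23]
  69 = 3·23 + 0   → remainder 0, stop. gcd = 23 (last nonzero row D).
So gcd(161, 230) = 23, with Bézout identity −2·230 + 3·161 = 23. Containment (⊇): the Bézout identity exhibits 23 as an element of (161, 230), giving (23) ⊆ (161, 230). Containment (⊆): since 23 | 161 and 23 | 230 (161 = 23·7, 230 = 23·10), every Z-linear combination of 161 and 230 is divisible by 23, so (161, 230) ⊆ (23). Therefore (161, 230) = (23), d = 23.

Final answer: (161, 230) = (23); d = 23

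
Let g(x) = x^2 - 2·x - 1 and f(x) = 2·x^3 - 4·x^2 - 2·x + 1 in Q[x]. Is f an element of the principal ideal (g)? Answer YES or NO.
NO

In Q[x] the ideal (g) consists of all multiples of g, so f ∈ (g) iff g | f, i.e. iff the remainder of f on division by g is 0. Divide f by g (g is monic, so eliminate the leading term of the running remainder at each step):
  leading term 2·x^3: subtract (2·x)·g(x) = 2·x^3 - 4·x^2 - 2·x, leaving 1
The remainder r(x) = 1 ≠ 0 (and deg r < deg g), so g ∤ f, i.e. f ∉ (g).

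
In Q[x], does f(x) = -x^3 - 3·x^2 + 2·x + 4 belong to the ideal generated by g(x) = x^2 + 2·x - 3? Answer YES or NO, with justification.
In Q[x] the ideal (g) consists of all multiples of g, so f ∈ (g) iff g | f, i.e. iff the remainder of f on division by g is 0. Divide f by g (g is monic, so eliminate the leading term of the running remainder at each step):
  leading term -x^3: subtract (-x)·g(x) = -x^3 - 2·x^2 + 3·x, leaving -x^2 - x + 4
  leading term -x^2: subtract (-1)·g(x) = -x^2 - 2·x + 3, leaving x + 1
The remainder r(x) = x + 1 ≠ 0 (and deg r < deg g), so g ∤ f, i.e. f ∉ (g).

Final answer: NO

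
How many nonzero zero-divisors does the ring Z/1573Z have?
In Z/1573Z each nonzero element is either a unit (gcd with 1573 is 1) or a zero-divisor (gcd > 1). The number of units is φ(1573): factorise 1573 = 11^2 · 13, so φ(1573) = (11^2 − 11^1) · (13 − 1) = 110 · 12 = 1320. The nonzero elements number 1573 − 1 = 1572. Hence the nonzero zero-divisors number 1572 − 1320 = 252.

Final answer: Z/1573Z has 252 nonzero zero-divisors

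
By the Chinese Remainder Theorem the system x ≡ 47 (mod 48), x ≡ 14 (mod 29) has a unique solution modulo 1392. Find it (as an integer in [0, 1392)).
x ≡ 623 (mod 1392); the representative in [0, 1392) is 623

The moduli 48, 29 are pairwise coprime, so by the CRT there is a unique solution mod 48·29 = 1392.
Solve by successive substitution. Start with x ≡ 47 (mod 48).
  Combine with x ≡ 14 (mod 29): write x = 47 + 48·t and require 47 + 48·t ≡ 14 (mod 29), i.e. 48·t ≡ 14 − 47 ≡ 25 (mod 29). Since 48^(−1) ≡ 26 (mod 29) (48 ≡ 19 (mod 29)), t ≡ 26·25 ≡ 12 (mod 29). So x ≡ 47 + 48·12 = 623 (mod 1392).
Unique solution in [0, 1392): x = 623.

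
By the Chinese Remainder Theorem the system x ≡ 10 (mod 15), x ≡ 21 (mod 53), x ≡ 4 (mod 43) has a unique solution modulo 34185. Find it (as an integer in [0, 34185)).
The moduli 15, 53, 43 are pairwise coprime, so by the CRT there is a unique solution mod 15·53·43 = 34185.
Solve by successive substitution. Start with x ≡ 10 (mod 15).
  Combine with x ≡ 21 (mod 53): write x = 10 + 15·t and require 10 + 15·t ≡ 21 (mod 53), i.e. 15·t ≡ 21 − 10 ≡ 11 (mod 53). Since 15^(−1) ≡ 46 (mod 53), t ≡ 46·11 ≡ 29 (mod 53). So x ≡ 10 + 15·29 = 445 (mod 795).
  Combine with x ≡ 4 (mod 43): write x = 445 + 795·t and require 445 + 795·t ≡ 4 (mod 43), i.e. 795·t ≡ 4 − 445 ≡ 32 (mod 43). Since 795^(−1) ≡ 41 (mod 43) (795 ≡ 21 (mod 43)), t ≡ 41·32 ≡ 22 (mod 43). So x ≡ 445 + 795·22 = 17935 (mod 34185).
Unique solution in [0, 34185): x = 17935.

Final answer: x ≡ 17935 (mod 34185); the representative in [0, 34185) is 17935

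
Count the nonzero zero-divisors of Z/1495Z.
In Z/1495Z each nonzero element is either a unit (gcd with 1495 is 1) or a zero-divisor (gcd > 1). The number of units is φ(1495): factorise 1495 = 5 · 13 · 23, so φ(1495) = (5 − 1) · (13 − 1) · (23 − 1) = 4 · 12 · 22 = 1056. The nonzero elements number 1495 − 1 = 1494. Hence the nonzero zero-divisors number 1494 − 1056 = 438.

Final answer: Z/1495Z has 438 nonzero zero-divisors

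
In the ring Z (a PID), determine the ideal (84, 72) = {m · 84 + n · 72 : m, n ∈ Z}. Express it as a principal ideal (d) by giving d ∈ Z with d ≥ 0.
(84, 72) = (12); d = 12

In the PID Z, (a, b) is generated by gcd(a, b). Compute gcd(84, 72) with the extended Euclidean algorithm, tracking rows (r, s, t) with s·84 + t·72 = r:
  row A: (84, 1, 0)   [1·84 + 0·72 = 84]
  row B: (72, 0, 1)   [0·84 + 1·72 = 72]
  84 = 1·72 + 12   → row C = row A − 1·row B = (12, 1, −1)   [check: 1·84 − 1·72 = 12]
  72 = 6·12 + 0   → remainder 0, stop. gcd = 12 (last nonzero row C).
So gcd(84, 72) = 12, with Bézout identity 1·84 − 1·72 = 12. Containment (⊇): the Bézout identity exhibits 12 as an element of (84, 72), giving (12) ⊆ (84, 72). Containment (⊆): since 12 | 84 and 12 | 72 (84 = 12·7, 72 = 12·6), every Z-linear combination of 84 and 72 is divisible by 12, so (84, 72) ⊆ (12). Therefore (84, 72) = (12), d = 12.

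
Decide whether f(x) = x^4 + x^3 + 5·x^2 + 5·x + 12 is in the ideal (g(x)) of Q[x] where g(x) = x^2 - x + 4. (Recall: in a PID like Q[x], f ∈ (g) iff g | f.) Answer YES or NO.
In Q[x] the ideal (g) consists of all multiples of g, so f ∈ (g) iff g | f, i.e. iff the remainder of f on division by g is 0. Divide f by g (g is monic, so eliminate the leading term of the running remainder at each step):
  leading term x^4: subtract (x^2)·g(x) = x^4 - x^3 + 4·x^2, leaving 2·x^3 + x^2 + 5·x + 12
  leading term 2·x^3: subtract (2·x)·g(x) = 2·x^3 - 2·x^2 + 8·x, leaving 3·x^2 - 3·x + 12
  leading term 3·x^2: subtract (3)·g(x) = 3·x^2 - 3·x + 12, leaving 0
The remainder is 0, so f(x) = g(x) · h(x) with h(x) = x^2 + 2·x + 3. Hence g | f, i.e. f ∈ (g).

Final answer: YES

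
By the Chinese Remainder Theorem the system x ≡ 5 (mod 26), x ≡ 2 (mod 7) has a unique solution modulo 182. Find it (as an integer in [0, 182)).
x ≡ 135 (mod 182); the representative in [0, 182) is 135

The moduli 26, 7 are pairwise coprime, so by the CRT there is a unique solution mod 26·7 = 182.
Solve by successive substitution. Start with x ≡ 5 (mod 26).
  Combine with x ≡ 2 (mod 7): write x = 5 + 26·t and require 5 + 26·t ≡ 2 (mod 7), i.e. 26·t ≡ 2 − 5 ≡ 4 (mod 7). Since 26^(−1) ≡ 3 (mod 7) (26 ≡ 5 (mod 7)), t ≡ 3·4 ≡ 5 (mod 7). So x ≡ 5 + 26·5 = 135 (mod 182).
Unique solution in [0, 182): x = 135.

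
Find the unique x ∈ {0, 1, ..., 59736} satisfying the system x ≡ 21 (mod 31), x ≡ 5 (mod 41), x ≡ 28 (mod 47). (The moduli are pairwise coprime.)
The moduli 31, 41, 47 are pairwise coprime, so by the CRT there is a unique solution mod 31·41·47 = 59737.
Solve by successive substitution. Start with x ≡ 21 (mod 31).
  Combine with x ≡ 5 (mod 41): write x = 21 + 31·t and require 21 + 31·t ≡ 5 (mod 41), i.e. 31·t ≡ 5 − 21 ≡ 25 (mod 41). Since 31^(−1) ≡ 4 (mod 41), t ≡ 4·25 ≡ 18 (mod 41). So x ≡ 21 + 31·18 = 579 (mod 1271).
  Combine with x ≡ 28 (mod 47): write x = 579 + 1271·t and require 579 + 1271·t ≡ 28 (mod 47), i.e. 1271·t ≡ 28 − 579 ≡ 13 (mod 47). Since 1271^(−1) ≡ 24 (mod 47) (1271 ≡ 2 (mod 47)), t ≡ 24·13 ≡ 30 (mod 47). So x ≡ 579 + 1271·30 = 38709 (mod 59737).
Unique solution in [0, 59737): x = 38709.

Final answer: x ≡ 38709 (mod 59737); the representative in [0, 59737) is 38709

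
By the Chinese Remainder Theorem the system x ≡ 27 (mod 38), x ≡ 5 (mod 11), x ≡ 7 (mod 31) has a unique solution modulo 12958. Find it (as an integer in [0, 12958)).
The moduli 38, 11, 31 are pairwise coprime, so by the CRT there is a unique solution mod 38·11·31 = 12958.
Solve by successive substitution. Start with x ≡ 27 (mod 38).
  Combine with x ≡ 5 (mod 11): write x = 27 + 38·t and require 27 + 38·t ≡ 5 (mod 11), i.e. 38·t ≡ 5 − 27 ≡ 0 (mod 11). Since 38^(−1) ≡ 9 (mod 11) (38 ≡ 5 (mod 11)), t ≡ 9·0 ≡ 0 (mod 11). So x ≡ 27 + 38·0 = 27 (mod 418).
  Combine with x ≡ 7 (mod 31): write x = 27 + 418·t and require 27 + 418·t ≡ 7 (mod 31), i.e. 418·t ≡ 7 − 27 ≡ 11 (mod 31). Since 418^(−1) ≡ 29 (mod 31) (418 ≡ 15 (mod 31)), t ≡ 29·11 ≡ 9 (mod 31). So x ≡ 27 + 418·9 = 3789 (mod 12958).
Unique solution in [0, 12958): x = 3789.

Final answer: x ≡ 3789 (mod 12958); the representative in [0, 12958) is 3789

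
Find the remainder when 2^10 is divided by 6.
Use repeated squaring. Binary(10) = 1010. Walk through the bits of the exponent 10 left-to-right: at each bit after the leading one, square the running value, then multiply by 2 if the bit is 1 (always reducing mod 6):
  bit 1 = 1 (leading): start with 2.
  bit 2 = 0: square 2^2 = 4 (mod 6).
  bit 3 = 1: square 4^2 = 16 ≡ 4; bit is 1, so multiply 4·2 = 8 ≡ 2 (mod 6).
  bit 4 = 0: square 2^2 = 4 (mod 6).
Final value: 2^10 ≡ 4 (mod 6).

Final answer: 4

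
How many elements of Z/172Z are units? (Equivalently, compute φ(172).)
An element a ∈ Z/172Z is a unit iff gcd(a, 172) = 1, so the number of units is φ(172). φ is multiplicative, with φ(p^e) = p^e − p^(e−1). Factorise 172 = 2^2 · 43. Then
  φ(172) = (2^2 − 2^1) · (43 − 1) = 2 · 42 = 84.

Final answer: Z/172Z has φ(172) = 84 units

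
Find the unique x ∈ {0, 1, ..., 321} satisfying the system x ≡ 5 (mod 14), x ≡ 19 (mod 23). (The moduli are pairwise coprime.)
The moduli 14, 23 are pairwise coprime, so by the CRT there is a unique solution mod 14·23 = 322.
Solve by successive substitution. Start with x ≡ 5 (mod 14).
  Combine with x ≡ 19 (mod 23): write x = 5 + 14·t and require 5 + 14·t ≡ 19 (mod 23), i.e. 14·t ≡ 19 − 5 ≡ 14 (mod 23). Since 14^(−1) ≡ 5 (mod 23), t ≡ 5·14 ≡ 1 (mod 23). So x ≡ 5 + 14·1 = 19 (mod 322).
Unique solution in [0, 322): x = 19.

Final answer: x ≡ 19 (mod 322); the representative in [0, 322) is 19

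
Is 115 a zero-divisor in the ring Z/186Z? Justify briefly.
NO

gcd(115, 186) = 1, so 115 is a unit in Z/186Z (it has a multiplicative inverse). A unit cannot be a zero-divisor: if 115·b ≡ 0 then multiplying both sides by 115^(−1) gives b ≡ 0. So 115 is not a zero-divisor.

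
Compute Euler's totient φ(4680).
φ(4680) = 1152

φ is multiplicative, with φ(p^e) = p^e − p^(e−1). Factorise 4680 = 2^3 · 3^2 · 5 · 13. Then
  φ(4680) = (2^3 − 2^2) · (3^2 − 3^1) · (5 − 1) · (13 − 1) = 4 · 6 · 4 · 12 = 1152.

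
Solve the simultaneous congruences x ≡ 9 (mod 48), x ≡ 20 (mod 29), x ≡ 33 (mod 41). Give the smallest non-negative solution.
x ≡ 20697 (mod 57072); the representative in [0, 57072) is 20697

The moduli 48, 29, 41 are pairwise coprime, so by the CRT there is a unique solution mod 48·29·41 = 57072.
Solve by successive substitution. Start with x ≡ 9 (mod 48).
  Combine with x ≡ 20 (mod 29): write x = 9 + 48·t and require 9 + 48·t ≡ 20 (mod 29), i.e. 48·t ≡ 20 − 9 ≡ 11 (mod 29). Since 48^(−1) ≡ 26 (mod 29) (48 ≡ 19 (mod 29)), t ≡ 26·11 ≡ 25 (mod 29). So x ≡ 9 + 48·25 = 1209 (mod 1392).
  Combine with x ≡ 33 (mod 41): write x = 1209 + 1392·t and require 1209 + 1392·t ≡ 33 (mod 41), i.e. 1392·t ≡ 33 − 1209 ≡ 13 (mod 41). Since 1392^(−1) ≡ 20 (mod 41) (1392 ≡ 39 (mod 41)), t ≡ 20·13 ≡ 14 (mod 41). So x ≡ 1209 + 1392·14 = 20697 (mod 57072).
Unique solution in [0, 57072): x = 20697.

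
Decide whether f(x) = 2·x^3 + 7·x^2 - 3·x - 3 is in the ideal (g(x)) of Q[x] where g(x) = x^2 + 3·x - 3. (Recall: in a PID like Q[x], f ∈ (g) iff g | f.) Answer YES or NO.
In Q[x] the ideal (g) consists of all multiples of g, so f ∈ (g) iff g | f, i.e. iff the remainder of f on division by g is 0. Divide f by g (g is monic, so eliminate the leading term of the running remainder at each step):
  leading term 2·x^3: subtract (2·x)·g(x) = 2·x^3 + 6·x^2 - 6·x, leaving x^2 + 3·x - 3
  leading term x^2: subtract (1)·g(x) = x^2 + 3·x - 3, leaving 0
The remainder is 0, so f(x) = g(x) · h(x) with h(x) = 2·x + 1. Hence g | f, i.e. f ∈ (g).

Final answer: YES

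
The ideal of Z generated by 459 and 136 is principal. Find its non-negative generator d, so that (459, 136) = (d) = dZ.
In the PID Z, (a, b) is generated by gcd(a, b). Compute gcd(459, 136) with the extended Euclidean algorithm, tracking rows (r, s, t) with s·459 + t·136 = r:
  row A: (459, 1, 0)   [1·459 + 0·136 = 459]
  row B: (136, 0, 1)   [0·459 + 1·136 = 136]
  459 = 3·136 + 51   → row C = row A − 3·row B = (51, 1, −3)   [check: 1·459 − 3·136 = 51]
  136 = 2·51 + 34   → row D = row B − 2·row C = (34, −2, 7)   [check: −2·459 + 7·136 = 34]
  51 = 1·34 + 17   → row E = row C − 1·row D = (17, 3, −10)   [check: 3·459 − 10·136 = 17]
  34 = 2·17 + 0   → remainder 0, stop. gcd = 17 (last nonzero row E).
So gcd(459, 136) = 17, with Bézout identity 3·459 − 10·136 = 17. Containment (⊇): the Bézout identity exhibits 17 as an element of (459, 136), giving (17) ⊆ (459, 136). Containment (⊆): since 17 | 459 and 17 | 136 (459 = 17·27, 136 = 17·8), every Z-linear combination of 459 and 136 is divisible by 17, so (459, 136) ⊆ (17). Therefore (459, 136) = (17), d = 17.

Final answer: (459, 136) = (17); d = 17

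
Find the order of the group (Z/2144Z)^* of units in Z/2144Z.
|(Z/2144Z)^*| = 1056

(Z/2144Z)^* consists of the classes a with gcd(a, 2144) = 1, so its order is φ(2144). φ is multiplicative, with φ(p^e) = p^e − p^(e−1). Factorise 2144 = 2^5 · 67. Then
  φ(2144) = (2^5 − 2^4) · (67 − 1) = 16 · 66 = 1056.
Thus |(Z/2144Z)^*| = 1056.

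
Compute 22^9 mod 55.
22

Use repeated squaring. Binary(9) = 1001. Walk through the bits of the exponent 9 left-to-right: at each bit after the leading one, square the running value, then multiply by 22 if the bit is 1 (always reducing mod 55):
  bit 1 = 1 (leading): start with 22.
  bit 2 = 0: square 22^2 = 484 ≡ 44 (mod 55).
  bit 3 = 0: square 44^2 = 1936 ≡ 11 (mod 55).
  bit 4 = 1: square 11^2 = 121 ≡ 11; bit is 1, so multiply 11·22 = 242 ≡ 22 (mod 55).
Final value: 22^9 ≡ 22 (mod 55).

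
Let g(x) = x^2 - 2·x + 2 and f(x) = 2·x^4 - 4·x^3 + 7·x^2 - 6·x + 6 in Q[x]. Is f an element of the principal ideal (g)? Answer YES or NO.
YES

In Q[x] the ideal (g) consists of all multiples of g, so f ∈ (g) iff g | f, i.e. iff the remainder of f on division by g is 0. Divide f by g (g is monic, so eliminate the leading term of the running remainder at each step):
  leading term 2·x^4: subtract (2·x^2)·g(x) = 2·x^4 - 4·x^3 + 4·x^2, leaving 3·x^2 - 6·x + 6
  leading term 3·x^2: subtract (3)·g(x) = 3·x^2 - 6·x + 6, leaving 0
The remainder is 0, so f(x) = g(x) · h(x) with h(x) = 2·x^2 + 3. Hence g | f, i.e. f ∈ (g).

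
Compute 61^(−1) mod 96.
61^(−1) ≡ 85 (mod 96)

Apply the extended Euclidean algorithm to (96, 61), tracking rows (r, s, t) with s·96 + t·61 = r. Each division r_prev = q·r_cur + r_new produces the new row as (previous row) − q·(current row):
  row A: (96, 1, 0)   [1·96 + 0·61 = 96]
  row B: (61, 0, 1)   [0·96 + 1·61 = 61]
  96 = 1·61 + 35   → row C = row A − 1·row B = (35, 1, −1)   [check: 1·96 − 1·61 = 35]
  61 = 1·35 + 26   → row D = row B − 1·row C = (26, −1, 2)   [check: −1·96 + 2·61 = 26]
  35 = 1·26 + 9   → row E = row C − 1·row D = (9, 2, −3)   [check: 2·96 − 3·61 = 9]
  26 = 2·9 + 8   → row F = row D − 2·row E = (8, −5, 8)   [check: −5·96 + 8·61 = 8]
  9 = 1·8 + 1   → row G = row E − 1·row F = (1, 7, −11)   [check: 7·96 − 11·61 = 1]
  8 = 8·1 + 0   → remainder 0, stop. gcd = 1 (last nonzero row G).
The gcd is 1, so 61 is invertible mod 96. The last nonzero row gives 7·96 − 11·61 = 1, so t = −11. So 61^(−1) ≡ −11 ≡ 85 (mod 96). Verify: 61 · 85 = 5185 ≡ 1 (mod 96). ✓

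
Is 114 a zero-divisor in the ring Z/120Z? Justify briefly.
YES

gcd(114, 120) = 6 > 1, so 114 is not a unit in Z/120Z. In Z/nZ every nonzero non-unit is a zero-divisor: explicitly, take b = 120/gcd = 20 ≠ 0 (mod 120); then 114·20 = 2280 = 19·120, i.e. 114·20 ≡ 0 (mod 120). So 114 is a zero-divisor.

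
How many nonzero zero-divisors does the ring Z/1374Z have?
In Z/1374Z each nonzero element is either a unit (gcd with 1374 is 1) or a zero-divisor (gcd > 1). The number of units is φ(1374): factorise 1374 = 2 · 3 · 229, so φ(1374) = (2 − 1) · (3 − 1) · (229 − 1) = 1 · 2 · 228 = 456. The nonzero elements number 1374 − 1 = 1373. Hence the nonzero zero-divisors number 1373 − 456 = 917.

Final answer: Z/1374Z has 917 nonzero zero-divisors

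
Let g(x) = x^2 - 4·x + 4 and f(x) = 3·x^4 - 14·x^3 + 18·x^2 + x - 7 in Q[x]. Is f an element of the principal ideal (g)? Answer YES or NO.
In Q[x] the ideal (g) consists of all multiples of g, so f ∈ (g) iff g | f, i.e. iff the remainder of f on division by g is 0. Divide f by g (g is monic, so eliminate the leading term of the running remainder at each step):
  leading term 3·x^4: subtract (3·x^2)·g(x) = 3·x^4 - 12·x^3 + 12·x^2, leaving -2·x^3 + 6·x^2 + x - 7
  leading term -2·x^3: subtract (-2·x)·g(x) = -2·x^3 + 8·x^2 - 8·x, leaving -2·x^2 + 9·x - 7
  leading term -2·x^2: subtract (-2)·g(x) = -2·x^2 + 8·x - 8, leaving x + 1
The remainder r(x) = x + 1 ≠ 0 (and deg r < deg g), so g ∤ f, i.e. f ∉ (g).

Final answer: NO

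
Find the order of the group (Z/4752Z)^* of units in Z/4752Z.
|(Z/4752Z)^*| = 1440

(Z/4752Z)^* consists of the classes a with gcd(a, 4752) = 1, so its order is φ(4752). φ is multiplicative, with φ(p^e) = p^e − p^(e−1). Factorise 4752 = 2^4 · 3^3 · 11. Then
  φ(4752) = (2^4 − 2^3) · (3^3 − 3^2) · (11 − 1) = 8 · 18 · 10 = 1440.
Thus |(Z/4752Z)^*| = 1440.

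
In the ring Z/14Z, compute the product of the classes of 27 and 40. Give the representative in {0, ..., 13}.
Reduce the factors first: 27 ≡ 13, 40 ≡ 12 (mod 14), so 27 · 40 ≡ 13 · 12 (mod 14). 13 · 12 = 156. Dividing by 14: 156 = 11·14 + 2. So (27 · 40) mod 14 = 2.

Final answer: 2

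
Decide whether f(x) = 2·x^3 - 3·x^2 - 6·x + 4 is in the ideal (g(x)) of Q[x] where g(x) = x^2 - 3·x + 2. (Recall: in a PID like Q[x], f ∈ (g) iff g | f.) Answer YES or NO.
In Q[x] the ideal (g) consists of all multiples of g, so f ∈ (g) iff g | f, i.e. iff the remainder of f on division by g is 0. Divide f by g (g is monic, so eliminate the leading term of the running remainder at each step):
  leading term 2·x^3: subtract (2·x)·g(x) = 2·x^3 - 6·x^2 + 4·x, leaving 3·x^2 - 10·x + 4
  leading term 3·x^2: subtract (3)·g(x) = 3·x^2 - 9·x + 6, leaving -x - 2
The remainder r(x) = -x - 2 ≠ 0 (and deg r < deg g), so g ∤ f, i.e. f ∉ (g).

Final answer: NO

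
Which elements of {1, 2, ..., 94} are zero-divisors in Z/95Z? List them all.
nonzero zero-divisors of Z/95Z = {5, 10, 15, 19, 20, 25, 30, 35, 38, 40, 45, 50, 55, 57, 60, 65, 70, 75, 76, 80, 85, 90}

An element a ∈ Z/95Z (with a ≠ 0) is a zero-divisor iff gcd(a, 95) > 1 (because a is a unit precisely when gcd(a, n) = 1, and in Z/nZ every nonzero, non-unit element is a zero-divisor). Scan a = 1, ..., 94 and keep those with gcd(a, 95) > 1:
  gcd(5, 95) = 5, gcd(10, 95) = 5, gcd(15, 95) = 5, gcd(19, 95) = 19, gcd(20, 95) = 5, gcd(25, 95) = 5, gcd(30, 95) = 5, gcd(35, 95) = 5, gcd(38, 95) = 19, gcd(40, 95) = 5, gcd(45, 95) = 5, gcd(50, 95) = 5, gcd(55, 95) = 5, gcd(57, 95) = 19, gcd(60, 95) = 5, gcd(65, 95) = 5, gcd(70, 95) = 5, gcd(75, 95) = 5, gcd(76, 95) = 19, gcd(80, 95) = 5, gcd(85, 95) = 5, gcd(90, 95) = 5.
All other a ∈ {1, ..., 94} have gcd(a, 95) = 1 and are units. So the nonzero zero-divisors are exactly the 22 values of a appearing in this scan.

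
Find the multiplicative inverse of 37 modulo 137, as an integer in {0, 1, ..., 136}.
Apply the extended Euclidean algorithm to (137, 37), tracking rows (r, s, t) with s·137 + t·37 = r. Each division r_prev = q·r_cur + r_new produces the new row as (previous row) − q·(current row):
  row A: (137, 1, 0)   [1·137 + 0·37 = 137]
  row B: (37, 0, 1)   [0·137 + 1·37 = 37]
  137 = 3·37 + 26   → row C = row A − 3·row B = (26, 1, −3)   [check: 1·137 − 3·37 = 26]
  37 = 1·26 + 11   → row D = row B − 1·row C = (11, −1, 4)   [check: −1·137 + 4·37 = 11]
  26 = 2·11 + 4   → row E = row C − 2·row D = (4, 3, −11)   [check: 3·137 − 11·37 = 4]
  11 = 2·4 + 3   → row F = row D − 2·row E = (3, −7, 26)   [check: −7·137 + 26·37 = 3]
  4 = 1·3 + 1   → row G = row E − 1·row F = (1, 10, −37)   [check: 10·137 − 37·37 = 1]
  3 = 3·1 + 0   → remainder 0, stop. gcd = 1 (last nonzero row G).
The gcd is 1, so 37 is invertible mod 137. The last nonzero row gives 10·137 − 37·37 = 1, so t = −37. So 37^(−1) ≡ −37 ≡ 100 (mod 137). Verify: 37 · 100 = 3700 ≡ 1 (mod 137). ✓

Final answer: 37^(−1) ≡ 100 (mod 137)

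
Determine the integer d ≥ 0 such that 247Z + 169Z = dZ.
(247, 169) = (13); d = 13

In the PID Z, (a, b) is generated by gcd(a, b). Compute gcd(247, 169) with the extended Euclidean algorithm, tracking rows (r, s, t) with s·247 + t·169 = r:
  row A: (247, 1, 0)   [1·247 + 0·169 = 247]
  row B: (169, 0, 1)   [0·247 + 1·169 = 169]
  247 = 1·169 + 78   → row C = row A − 1·row B = (78, 1, −1)   [check: 1·247 − 1·169 = 78]
  169 = 2·78 + 13   → row D = row B − 2·row C = (13, −2, 3)   [check: −2·247 + 3·169 = 13]
  78 = 6·13 + 0   → remainder 0, stop. gcd = 13 (last nonzero row D).
So gcd(247, 169) = 13, with Bézout identity −2·247 + 3·169 = 13. Containment (⊇): the Bézout identity exhibits 13 as an element of (247, 169), giving (13) ⊆ (247, 169). Containment (⊆): since 13 | 247 and 13 | 169 (247 = 13·19, 169 = 13·13), every Z-linear combination of 247 and 169 is divisible by 13, so (247, 169) ⊆ (13). Therefore (247, 169) = (13), d = 13.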